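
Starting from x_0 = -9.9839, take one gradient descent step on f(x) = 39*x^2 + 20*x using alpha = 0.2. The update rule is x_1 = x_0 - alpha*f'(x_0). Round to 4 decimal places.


We compute the gradient at x_0 and apply the update.
f'(x) = 78*x + 20
f'(-9.9839) = 78*-9.9839 + 20 = -758.7442
x_1 = -9.9839 - 0.2*-758.7442 = 141.7649


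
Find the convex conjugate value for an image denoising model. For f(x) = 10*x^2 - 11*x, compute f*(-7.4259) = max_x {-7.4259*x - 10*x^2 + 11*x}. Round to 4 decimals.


f*(y) = sup_x {y*x - a*x^2 - b*x} = sup_x {(y-b)*x - a*x^2}
FOC: (y - b) - 2a*x = 0 => x* = (y - b)/(2a)
x* = (-7.4259 + 11)/(2*10) = 0.1787
f*(-7.4259) = (y-b)^2/(4a) = (-7.4259 + 11)^2/(4*10)
= 12.7742/40 = 0.3194


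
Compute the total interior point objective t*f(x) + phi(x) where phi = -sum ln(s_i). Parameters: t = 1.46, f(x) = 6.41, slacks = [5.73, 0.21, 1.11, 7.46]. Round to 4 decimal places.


Step 1: Compute log-barrier.
ln values: [1.7457, -1.5606, 0.1044, 2.0096]
phi = -(1.7457 - 1.5606 + 0.1044 + 2.0096) = -2.299
Step 2: Compute augmented objective.
t*f(x) = 1.46*6.41 = 9.3586
Total = 9.3586 - 2.299 = 7.0596


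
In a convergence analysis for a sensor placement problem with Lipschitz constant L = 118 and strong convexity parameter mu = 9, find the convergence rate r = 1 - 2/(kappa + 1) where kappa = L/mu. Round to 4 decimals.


Step 1: Compute the condition number.
kappa = L/mu = 118/9 = 13.1111
Step 2: Compute the convergence rate.
r = 1 - 2/(kappa + 1) = 1 - 2*mu/(L + mu) = (L - mu)/(L + mu) = 109/127 = 0.8583


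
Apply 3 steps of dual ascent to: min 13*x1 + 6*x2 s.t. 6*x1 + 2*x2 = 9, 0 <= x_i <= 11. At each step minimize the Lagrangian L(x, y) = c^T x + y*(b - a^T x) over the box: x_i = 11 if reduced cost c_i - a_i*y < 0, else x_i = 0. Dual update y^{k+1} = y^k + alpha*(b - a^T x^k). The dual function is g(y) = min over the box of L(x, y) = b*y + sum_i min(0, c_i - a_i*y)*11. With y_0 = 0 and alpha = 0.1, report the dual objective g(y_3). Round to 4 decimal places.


Dual ascent for LP: min 13*x1 + 6*x2, 6*x1 + 2*x2 = 9, 0 <= x_i <= 11
Step 1: y^k = 0.0, reduced costs: (13.0, 6.0)
  x^k = (0.0, 0.0), subgradient = b - a^T x = 9.0
  y^{k+1} = 0.0 + 0.1*9.0 = 0.9
Step 2: y^k = 0.9, reduced costs: (7.6, 4.2)
  x^k = (0.0, 0.0), subgradient = b - a^T x = 9.0
  y^{k+1} = 0.9 + 0.1*9.0 = 1.8
Step 3: y^k = 1.8, reduced costs: (2.2, 2.4)
  x^k = (0.0, 0.0), subgradient = b - a^T x = 9.0
  y^{k+1} = 1.8 + 0.1*9.0 = 2.7
Dual objective at y_3 = 2.7: reduced costs (-3.2, 0.6), box minimizer x = (11.0, 0.0)
g(y_3) = b*y + (c1 - a1*y)*x1 + (c2 - a2*y)*x2 = 9*2.7 + (-3.2)*11.0 + 0.6*0.0 = 24.3 - 35.2 + 0.0 = -10.9


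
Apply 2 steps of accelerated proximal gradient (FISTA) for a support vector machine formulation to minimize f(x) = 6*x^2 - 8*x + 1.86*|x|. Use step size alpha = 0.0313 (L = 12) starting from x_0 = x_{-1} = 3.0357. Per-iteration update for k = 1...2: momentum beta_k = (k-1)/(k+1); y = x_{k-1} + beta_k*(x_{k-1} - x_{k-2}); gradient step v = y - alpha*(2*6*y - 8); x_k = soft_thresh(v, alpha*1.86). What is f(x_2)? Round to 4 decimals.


FISTA on f(x) = 6*x^2 - 8*x + 1.86*|x|
L = 12, alpha = 0.0313
Iteration 1: beta = 0.0, y = 3.0357 + 0.0*(3.0357 - 3.0357) = 3.0357
  grad(y) = 28.4284, v = y - alpha*grad = 2.1459
  prox(v) = soft_thresh(2.1459, 0.0582) = 2.0877
Iteration 2: beta = 0.3333, y = 2.0877 + 0.3333*(2.0877 - 3.0357) = 1.7717
  grad(y) = 13.26, v = y - alpha*grad = 1.3566
  prox(v) = soft_thresh(1.3566, 0.0582) = 1.2984
f(x_2) = 6*1.2984^2 - 8*1.2984 + 1.86*|1.2984| = 2.143


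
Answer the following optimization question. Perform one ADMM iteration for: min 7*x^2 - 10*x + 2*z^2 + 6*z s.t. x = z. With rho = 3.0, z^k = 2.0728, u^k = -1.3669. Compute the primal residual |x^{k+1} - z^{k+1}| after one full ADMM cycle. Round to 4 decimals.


ADMM iteration with rho = 3.0, z^k = 2.0728, u^k = -1.3669
Step 1: x-update.
Minimize 7*x^2 - 10*x + (3.0/2)*(x - 2.0728 - 1.3669)^2
FOC: (2*7 + 3.0)*x = 10 + 3.0*(2.0728 + 1.3669)
x^{k+1} = 1.1952
Step 2: z-update.
Minimize 2*z^2 + 6*z + (3.0/2)*(1.1952 - z - 1.3669)^2
FOC: (2*2 + 3.0)*z = -6 + 3.0*(1.1952 - 1.3669)
z^{k+1} = -0.9307
Step 3: u-update.
u^{k+1} = -1.3669 + 1.1952 + 0.9307 = 0.7591
Step 4: Primal residual = |1.1952 + 0.9307| = 2.126


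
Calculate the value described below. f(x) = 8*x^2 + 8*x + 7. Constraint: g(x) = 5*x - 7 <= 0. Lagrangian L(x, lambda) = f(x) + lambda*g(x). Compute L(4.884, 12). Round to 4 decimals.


Step 1: Evaluate f(x).
f(4.884) = 8*4.884^2 + 8*4.884 + 7 = 236.8996
Step 2: Evaluate g(x).
g(4.884) = 5*4.884 - 7 = 17.42
Step 3: Compute Lagrangian.
L = 236.8996 + 12*17.42 = 445.9396


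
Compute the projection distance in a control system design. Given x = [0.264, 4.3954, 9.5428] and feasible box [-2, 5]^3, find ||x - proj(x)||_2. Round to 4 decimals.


Project each component onto [-2, 5].
clip(0.264) = 0.264, clip(4.3954) = 4.3954, clip(9.5428) = 5.0
Projection = [0.264, 4.3954, 5.0]
Squared diffs: [0.0, 0.0, 20.637]
Distance = sqrt(20.637) = 4.5428


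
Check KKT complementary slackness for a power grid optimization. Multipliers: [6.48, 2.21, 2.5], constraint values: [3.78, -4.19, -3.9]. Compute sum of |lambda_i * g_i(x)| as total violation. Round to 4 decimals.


KKT complementary slackness check:
lambda_1 * g_1 = 6.48 * 3.78 = 24.4944
lambda_2 * g_2 = 2.21 * -4.19 = -9.2599
lambda_3 * g_3 = 2.5 * -3.9 = -9.75
Total violation = 24.4944 + 9.2599 + 9.75 = 43.5043


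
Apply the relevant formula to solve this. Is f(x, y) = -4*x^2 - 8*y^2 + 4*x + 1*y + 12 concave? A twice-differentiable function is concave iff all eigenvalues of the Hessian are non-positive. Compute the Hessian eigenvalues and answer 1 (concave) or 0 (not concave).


The Hessian of f(x,y) = -4*x^2 - 8*y^2 + 4*x + 1*y + 12 is:
H = [[-8, 0], [0, -16]]
Trace = -8 - 16 = -24
Determinant = -8*-16 - (0)^2 = 128
Discriminant = (-24)^2 - 4*128 = 64.0
Eigenvalues: lambda_1 = -16.0, lambda_2 = -8.0
The function is concave.

1


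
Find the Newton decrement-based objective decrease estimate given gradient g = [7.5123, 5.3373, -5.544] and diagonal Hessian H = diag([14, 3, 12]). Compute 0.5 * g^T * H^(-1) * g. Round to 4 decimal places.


Step 1: H is diagonal, so H^(-1) * g = [0.5366, 1.7791, -0.462].
Step 2: g^T H^(-1) g = sum_i g_i^2 / H_ii
  = (7.5123)^2/14 + (5.3373)^2/3 + (-5.544)^2/12
  = 4.031 + 9.4956 + 2.5613 = 16.088
Step 3: Objective decrease = 0.5 * g^T H^(-1) g = 8.044


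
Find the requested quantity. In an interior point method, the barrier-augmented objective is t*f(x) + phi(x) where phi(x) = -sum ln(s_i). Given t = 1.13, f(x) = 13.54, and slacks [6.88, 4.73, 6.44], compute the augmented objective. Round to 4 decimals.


Step 1: Compute log-barrier.
ln values: [1.9286, 1.5539, 1.8625]
phi = -(1.9286 + 1.5539 + 1.8625) = -5.3451
Step 2: Compute augmented objective.
t*f(x) = 1.13*13.54 = 15.3002
Total = 15.3002 - 5.3451 = 9.9551


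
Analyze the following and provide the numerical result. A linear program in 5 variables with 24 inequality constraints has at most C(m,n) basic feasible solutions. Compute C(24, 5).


Each vertex corresponds to some choice of n active constraints out of m, so the number of vertices is at most C(m, n) = m! / (n!(m-n)!).
m = 24, n = 5
Numerator: 24 * 23 * 22 * 21 * 20
Denominator: 5! = 120
C(24, 5) = 42504


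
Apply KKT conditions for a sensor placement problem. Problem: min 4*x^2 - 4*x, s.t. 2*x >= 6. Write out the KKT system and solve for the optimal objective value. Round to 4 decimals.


Step 1: Try lambda = 0 (constraint inactive).
x_unc = 4/(2*4) = 0.5
Check: 2*0.5 = 1.0 < 6 -- violated!
Step 2: Constraint must be active: 2*x = 6
x* = 6/2 = 3.0
lambda = (2*4*3.0 - 4)/2 = 10.0
Step 3: Compute optimal value.
f(x*) = 4*3.0^2 - 4*3.0 = 24.0


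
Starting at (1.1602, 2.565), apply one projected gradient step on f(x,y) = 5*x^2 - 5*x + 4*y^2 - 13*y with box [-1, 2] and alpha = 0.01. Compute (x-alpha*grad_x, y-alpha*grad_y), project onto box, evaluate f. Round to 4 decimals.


Step 1: Compute gradient at (1.1602, 2.565).
grad_x = 2*5*1.1602 - 5 = 6.602
grad_y = 2*4*2.565 - 13 = 7.52
Step 2: Gradient step.
x_raw = 1.1602 - 0.01*6.602 = 1.0942
y_raw = 2.565 - 0.01*7.52 = 2.4898
Step 3: Project onto [-1, 2].
x_proj = clip(1.0942) = 1.0942
y_proj = clip(2.4898) = 2.0
Step 4: Evaluate f.
f(1.0942, 2.0) = -9.4848


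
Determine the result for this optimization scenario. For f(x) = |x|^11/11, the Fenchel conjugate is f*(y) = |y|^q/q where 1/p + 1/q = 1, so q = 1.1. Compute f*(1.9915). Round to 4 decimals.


The conjugate exponent q satisfies 1/p + 1/q = 1.
p = 11, so q = 11/(11 - 1) = 1.1
|y|^q = 1.9915^1.1 = 2.1335
f*(1.9915) = 2.1335 / 1.1 = 1.9396


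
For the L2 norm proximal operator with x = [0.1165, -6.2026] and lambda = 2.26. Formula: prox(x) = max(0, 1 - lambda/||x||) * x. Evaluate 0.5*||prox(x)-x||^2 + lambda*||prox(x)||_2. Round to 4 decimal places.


Step 1: Compute ||x||.
||x|| = 6.2037
Step 2: Compute scaling factor.
scale = max(0, 1 - 2.26/6.2037) = 0.6357
Step 3: prox(x) = [0.0741, -3.943]
||prox(x)|| = 3.9437
Step 4: Proximal objective.
0.5*||prox-x||^2 = 2.5538
lambda*||prox|| = 8.9128
Total = 11.4665


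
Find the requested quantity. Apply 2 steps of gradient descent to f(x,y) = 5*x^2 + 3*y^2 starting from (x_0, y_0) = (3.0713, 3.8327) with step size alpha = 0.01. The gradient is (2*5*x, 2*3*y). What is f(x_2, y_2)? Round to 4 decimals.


Gradient descent on f(x,y) = 5*x^2 + 3*y^2.
Starting point: (3.0713, 3.8327), alpha = 0.01
Step 1: grad_x = 2*5*3.0713 = 30.713, grad_y = 2*3*3.8327 = 22.9962
  x_1 = 3.0713 - 0.01*30.713 = 2.7642
  y_1 = 3.8327 - 0.01*22.9962 = 3.6027
Step 2: grad_x = 2*5*2.7642 = 27.6417, grad_y = 2*3*3.6027 = 21.6164
  x_2 = 2.7642 - 0.01*27.6417 = 2.4878
  y_2 = 3.6027 - 0.01*21.6164 = 3.3866
f(2.4878, 3.3866) = 5*2.4878^2 + 3*3.3866^2 = 65.3512


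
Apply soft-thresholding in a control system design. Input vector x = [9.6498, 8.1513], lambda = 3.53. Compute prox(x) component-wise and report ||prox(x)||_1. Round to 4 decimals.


Soft-thresholding with lambda = 3.53:
prox(9.6498) = sign(9.6498)*max(|9.6498| - 3.53, 0) = 6.1198
prox(8.1513) = sign(8.1513)*max(|8.1513| - 3.53, 0) = 4.6213
prox(x) = [6.1198, 4.6213]
||prox(x)||_1 = 6.1198 + 4.6213 = 10.7411


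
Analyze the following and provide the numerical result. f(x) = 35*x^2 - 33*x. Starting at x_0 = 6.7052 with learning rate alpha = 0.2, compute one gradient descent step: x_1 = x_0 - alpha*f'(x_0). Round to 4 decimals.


We compute the gradient at x_0 and apply the update.
f'(x) = 70*x - 33
f'(6.7052) = 70*6.7052 - 33 = 436.364
x_1 = 6.7052 - 0.2*436.364 = -80.5676


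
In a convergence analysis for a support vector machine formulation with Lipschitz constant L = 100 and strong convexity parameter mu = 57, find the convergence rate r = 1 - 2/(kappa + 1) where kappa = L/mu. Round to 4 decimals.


Step 1: Compute the condition number.
kappa = L/mu = 100/57 = 1.7544
Step 2: Compute the convergence rate.
r = 1 - 2/(kappa + 1) = 1 - 2*mu/(L + mu) = (L - mu)/(L + mu) = 43/157 = 0.2739


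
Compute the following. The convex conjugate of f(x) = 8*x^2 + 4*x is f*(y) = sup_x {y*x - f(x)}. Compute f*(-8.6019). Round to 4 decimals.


f*(y) = sup_x {y*x - a*x^2 - b*x} = sup_x {(y-b)*x - a*x^2}
FOC: (y - b) - 2a*x = 0 => x* = (y - b)/(2a)
x* = (-8.6019 - 4)/(2*8) = -0.7876
f*(-8.6019) = (y-b)^2/(4a) = (-8.6019 - 4)^2/(4*8)
= 158.8079/32 = 4.9627


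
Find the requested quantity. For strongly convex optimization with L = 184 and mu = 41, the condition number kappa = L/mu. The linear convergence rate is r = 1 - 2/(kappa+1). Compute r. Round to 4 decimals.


Step 1: Compute the condition number.
kappa = L/mu = 184/41 = 4.4878
Step 2: Compute the convergence rate.
r = 1 - 2/(kappa + 1) = 1 - 2*mu/(L + mu) = (L - mu)/(L + mu) = 143/225 = 0.6356


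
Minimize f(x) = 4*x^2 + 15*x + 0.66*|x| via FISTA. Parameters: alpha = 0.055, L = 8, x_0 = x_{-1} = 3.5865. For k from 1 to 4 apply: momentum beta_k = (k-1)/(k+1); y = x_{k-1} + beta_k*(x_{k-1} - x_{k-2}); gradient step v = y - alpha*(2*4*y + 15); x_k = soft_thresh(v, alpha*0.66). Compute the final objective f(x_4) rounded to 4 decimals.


FISTA on f(x) = 4*x^2 + 15*x + 0.66*|x|
L = 8, alpha = 0.055
Iteration 1: beta = 0.0, y = 3.5865 + 0.0*(3.5865 - 3.5865) = 3.5865
  grad(y) = 43.692, v = y - alpha*grad = 1.1834
  prox(v) = soft_thresh(1.1834, 0.0363) = 1.1471
Iteration 2: beta = 0.3333, y = 1.1471 + 0.3333*(1.1471 - 3.5865) = 0.334
  grad(y) = 17.6722, v = y - alpha*grad = -0.6379
  prox(v) = soft_thresh(-0.6379, 0.0363) = -0.6016
Iteration 3: beta = 0.5, y = -0.6016 + 0.5*(-0.6016 - 1.1471) = -1.476
  grad(y) = 3.1917, v = y - alpha*grad = -1.6516
  prox(v) = soft_thresh(-1.6516, 0.0363) = -1.6153
Iteration 4: beta = 0.6, y = -1.6153 + 0.6*(-1.6153 + 0.6016) = -2.2235
  grad(y) = -2.7877, v = y - alpha*grad = -2.0701
  prox(v) = soft_thresh(-2.0701, 0.0363) = -2.0338
f(x_4) = 4*(-2.0338)^2 + 15*(-2.0338) + 0.66*|-2.0338| = -12.6192


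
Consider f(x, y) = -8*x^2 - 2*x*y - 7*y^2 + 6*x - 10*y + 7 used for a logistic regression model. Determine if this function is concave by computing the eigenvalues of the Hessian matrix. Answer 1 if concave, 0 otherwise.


The Hessian of f(x,y) = -8*x^2 - 2*x*y - 7*y^2 + 6*x - 10*y + 7 is:
H = [[-16, -2], [-2, -14]]
Trace = -16 - 14 = -30
Determinant = -16*-14 - (-2)^2 = 220
Discriminant = (-30)^2 - 4*220 = 20.0
Eigenvalues: lambda_1 = -17.2361, lambda_2 = -12.7639
The function is concave.

1


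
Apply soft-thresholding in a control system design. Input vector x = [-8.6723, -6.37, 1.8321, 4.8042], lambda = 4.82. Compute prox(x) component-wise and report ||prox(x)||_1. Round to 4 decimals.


Soft-thresholding with lambda = 4.82:
prox(-8.6723) = sign(-8.6723)*max(|-8.6723| - 4.82, 0) = -3.8523
prox(-6.37) = sign(-6.37)*max(|-6.37| - 4.82, 0) = -1.55
prox(1.8321) = sign(1.8321)*max(|1.8321| - 4.82, 0) = 0.0
prox(4.8042) = sign(4.8042)*max(|4.8042| - 4.82, 0) = 0.0
prox(x) = [-3.8523, -1.55, 0.0, 0.0]
||prox(x)||_1 = 3.8523 + 1.55 + 0.0 + 0.0 = 5.4023


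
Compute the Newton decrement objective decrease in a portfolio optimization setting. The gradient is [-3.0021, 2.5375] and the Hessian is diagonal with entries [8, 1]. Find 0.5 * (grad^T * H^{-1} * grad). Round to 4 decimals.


Step 1: H is diagonal, so H^(-1) * g = [-0.3753, 2.5375].
Step 2: g^T H^(-1) g = sum_i g_i^2 / H_ii
  = (-3.0021)^2/8 + (2.5375)^2/1
  = 1.1266 + 6.4389 = 7.5655
Step 3: Objective decrease = 0.5 * g^T H^(-1) g = 3.7827


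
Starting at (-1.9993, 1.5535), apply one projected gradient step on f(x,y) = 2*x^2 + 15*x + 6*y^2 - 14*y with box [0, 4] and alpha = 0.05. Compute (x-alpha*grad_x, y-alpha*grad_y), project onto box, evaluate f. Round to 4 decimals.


Step 1: Compute gradient at (-1.9993, 1.5535).
grad_x = 2*2*-1.9993 + 15 = 7.0028
grad_y = 2*6*1.5535 - 14 = 4.642
Step 2: Gradient step.
x_raw = -1.9993 - 0.05*7.0028 = -2.3494
y_raw = 1.5535 - 0.05*4.642 = 1.3214
Step 3: Project onto [0, 4].
x_proj = clip(-2.3494) = 0.0
y_proj = clip(1.3214) = 1.3214
Step 4: Evaluate f.
f(0.0, 1.3214) = -8.023


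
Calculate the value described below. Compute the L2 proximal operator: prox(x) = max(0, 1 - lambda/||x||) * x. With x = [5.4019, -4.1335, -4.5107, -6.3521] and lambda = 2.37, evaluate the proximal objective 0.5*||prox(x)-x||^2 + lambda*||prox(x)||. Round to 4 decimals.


Step 1: Compute ||x||.
||x|| = 10.3422
Step 2: Compute scaling factor.
scale = max(0, 1 - 2.37/10.3422) = 0.7708
Step 3: prox(x) = [4.164, -3.1863, -3.477, -4.8965]
||prox(x)|| = 7.9722
Step 4: Proximal objective.
0.5*||prox-x||^2 = 2.8085
lambda*||prox|| = 18.8941
Total = 21.7027


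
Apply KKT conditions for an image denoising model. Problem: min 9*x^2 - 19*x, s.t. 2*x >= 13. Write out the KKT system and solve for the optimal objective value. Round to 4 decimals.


Step 1: Try lambda = 0 (constraint inactive).
x_unc = 19/(2*9) = 1.0556
Check: 2*1.0556 = 2.1112 < 13 -- violated!
Step 2: Constraint must be active: 2*x = 13
x* = 13/2 = 6.5
lambda = (2*9*6.5 - 19)/2 = 49.0
Step 3: Compute optimal value.
f(x*) = 9*6.5^2 - 19*6.5 = 256.75


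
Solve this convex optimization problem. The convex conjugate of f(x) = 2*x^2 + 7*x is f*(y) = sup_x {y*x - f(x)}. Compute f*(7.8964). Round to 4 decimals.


f*(y) = sup_x {y*x - a*x^2 - b*x} = sup_x {(y-b)*x - a*x^2}
FOC: (y - b) - 2a*x = 0 => x* = (y - b)/(2a)
x* = (7.8964 - 7)/(2*2) = 0.2241
f*(7.8964) = (y-b)^2/(4a) = (7.8964 - 7)^2/(4*2)
= 0.8035/8 = 0.1004


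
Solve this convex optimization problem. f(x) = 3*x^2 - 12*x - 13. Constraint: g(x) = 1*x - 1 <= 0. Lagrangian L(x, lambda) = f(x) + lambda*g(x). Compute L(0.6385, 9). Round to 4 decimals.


Step 1: Evaluate f(x).
f(0.6385) = 3*0.6385^2 - 12*0.6385 - 13 = -19.439
Step 2: Evaluate g(x).
g(0.6385) = 1*0.6385 - 1 = -0.3615
Step 3: Compute Lagrangian.
L = -19.439 + 9*-0.3615 = -22.6925


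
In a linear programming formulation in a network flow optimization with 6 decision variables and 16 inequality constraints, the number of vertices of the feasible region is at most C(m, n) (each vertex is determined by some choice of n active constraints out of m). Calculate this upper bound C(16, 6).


Each vertex corresponds to some choice of n active constraints out of m, so the number of vertices is at most C(m, n) = m! / (n!(m-n)!).
m = 16, n = 6
Numerator: 16 * 15 * 14 * 13 * 12 * 11
Denominator: 6! = 720
C(16, 6) = 8008


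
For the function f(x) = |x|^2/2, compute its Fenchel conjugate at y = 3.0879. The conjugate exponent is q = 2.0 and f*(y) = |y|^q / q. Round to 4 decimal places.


The conjugate exponent q satisfies 1/p + 1/q = 1.
p = 2, so q = 2/(2 - 1) = 2.0
|y|^q = 3.0879^2.0 = 9.5351
f*(3.0879) = 9.5351 / 2.0 = 4.7676


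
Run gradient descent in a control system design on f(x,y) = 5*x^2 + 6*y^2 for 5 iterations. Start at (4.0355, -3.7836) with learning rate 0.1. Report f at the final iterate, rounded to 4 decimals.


Gradient descent on f(x,y) = 5*x^2 + 6*y^2.
Starting point: (4.0355, -3.7836), alpha = 0.1
Step 1: grad_x = 2*5*4.0355 = 40.355, grad_y = 2*6*-3.7836 = -45.4032
  x_1 = 4.0355 - 0.1*40.355 = 0.0
  y_1 = -3.7836 - 0.1*-45.4032 = 0.7567
Step 2: grad_x = 2*5*0.0 = 0.0, grad_y = 2*6*0.7567 = 9.0806
  x_2 = 0.0 - 0.1*0.0 = 0.0
  y_2 = 0.7567 - 0.1*9.0806 = -0.1513
Step 3: grad_x = 2*5*0.0 = 0.0, grad_y = 2*6*-0.1513 = -1.8161
  x_3 = 0.0 - 0.1*0.0 = 0.0
  y_3 = -0.1513 - 0.1*-1.8161 = 0.0303
Step 4: grad_x = 2*5*0.0 = 0.0, grad_y = 2*6*0.0303 = 0.3632
  x_4 = 0.0 - 0.1*0.0 = 0.0
  y_4 = 0.0303 - 0.1*0.3632 = -0.0061
Step 5: grad_x = 2*5*0.0 = 0.0, grad_y = 2*6*-0.0061 = -0.0726
  x_5 = 0.0 - 0.1*0.0 = 0.0
  y_5 = -0.0061 - 0.1*-0.0726 = 0.0012
f(0.0, 0.0012) = 5*0.0^2 + 6*0.0012^2 = 0.0


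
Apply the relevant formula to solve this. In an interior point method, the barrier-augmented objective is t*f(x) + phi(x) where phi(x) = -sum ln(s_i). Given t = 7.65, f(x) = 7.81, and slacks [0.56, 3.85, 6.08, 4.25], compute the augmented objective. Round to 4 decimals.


Step 1: Compute log-barrier.
ln values: [-0.5798, 1.3481, 1.805, 1.4469]
phi = -(-0.5798 + 1.3481 + 1.805 + 1.4469) = -4.0202
Step 2: Compute augmented objective.
t*f(x) = 7.65*7.81 = 59.7465
Total = 59.7465 - 4.0202 = 55.7263


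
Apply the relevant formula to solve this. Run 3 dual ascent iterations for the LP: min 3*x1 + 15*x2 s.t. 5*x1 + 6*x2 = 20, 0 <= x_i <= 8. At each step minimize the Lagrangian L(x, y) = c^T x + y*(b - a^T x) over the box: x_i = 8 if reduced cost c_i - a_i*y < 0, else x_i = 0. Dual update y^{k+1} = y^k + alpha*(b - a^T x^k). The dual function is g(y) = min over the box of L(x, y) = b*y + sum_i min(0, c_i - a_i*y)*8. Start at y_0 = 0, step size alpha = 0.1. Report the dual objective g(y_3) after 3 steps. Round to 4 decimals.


Dual ascent for LP: min 3*x1 + 15*x2, 5*x1 + 6*x2 = 20, 0 <= x_i <= 8
Step 1: y^k = 0.0, reduced costs: (3.0, 15.0)
  x^k = (0.0, 0.0), subgradient = b - a^T x = 20.0
  y^{k+1} = 0.0 + 0.1*20.0 = 2.0
Step 2: y^k = 2.0, reduced costs: (-7.0, 3.0)
  x^k = (8.0, 0.0), subgradient = b - a^T x = -20.0
  y^{k+1} = 2.0 + 0.1*-20.0 = 0.0
Step 3: y^k = 0.0, reduced costs: (3.0, 15.0)
  x^k = (0.0, 0.0), subgradient = b - a^T x = 20.0
  y^{k+1} = 0.0 + 0.1*20.0 = 2.0
Dual objective at y_3 = 2.0: reduced costs (-7.0, 3.0), box minimizer x = (8.0, 0.0)
g(y_3) = b*y + (c1 - a1*y)*x1 + (c2 - a2*y)*x2 = 20*2.0 + (-7.0)*8.0 + 3.0*0.0 = 40.0 - 56.0 + 0.0 = -16.0


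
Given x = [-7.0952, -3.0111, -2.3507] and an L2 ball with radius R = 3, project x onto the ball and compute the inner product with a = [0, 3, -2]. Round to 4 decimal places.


Step 1: Compute ||x|| (intermediates to 6 decimals).
||x|| = sqrt((-7.0952)^2 + (-3.0111)^2 + (-2.3507)^2) = 8.058187
Step 2: Project.
Since ||x|| > R, scale = R/||x|| = 3/8.058187 = 0.372292, proj(x) = scale * x
proj(x) = [-2.641486, -1.121008, -0.875147]
Step 3: Dot product.
a^T * proj(x) = 0*(-2.641486) + 3*(-1.121008) - 2*(-0.875147) = -1.6127


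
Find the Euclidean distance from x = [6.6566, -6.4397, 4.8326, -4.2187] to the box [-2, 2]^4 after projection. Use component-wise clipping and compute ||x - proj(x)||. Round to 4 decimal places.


Project each component onto [-2, 2].
clip(6.6566) = 2.0, clip(-6.4397) = -2.0, clip(4.8326) = 2.0, clip(-4.2187) = -2.0
Projection = [2.0, -2.0, 2.0, -2.0]
Squared diffs: [21.6839, 19.7109, 8.0236, 4.9226]
Distance = sqrt(54.341) = 7.3716


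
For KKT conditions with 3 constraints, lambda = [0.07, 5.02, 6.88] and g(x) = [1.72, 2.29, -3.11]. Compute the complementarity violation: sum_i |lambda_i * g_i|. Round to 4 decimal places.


KKT complementary slackness check:
lambda_1 * g_1 = 0.07 * 1.72 = 0.1204
lambda_2 * g_2 = 5.02 * 2.29 = 11.4958
lambda_3 * g_3 = 6.88 * -3.11 = -21.3968
Total violation = 0.1204 + 11.4958 + 21.3968 = 33.013


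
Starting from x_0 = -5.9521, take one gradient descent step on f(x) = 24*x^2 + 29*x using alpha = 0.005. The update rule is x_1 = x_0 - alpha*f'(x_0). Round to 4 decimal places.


We compute the gradient at x_0 and apply the update.
f'(x) = 48*x + 29
f'(-5.9521) = 48*-5.9521 + 29 = -256.7008
x_1 = -5.9521 - 0.005*-256.7008 = -4.6686


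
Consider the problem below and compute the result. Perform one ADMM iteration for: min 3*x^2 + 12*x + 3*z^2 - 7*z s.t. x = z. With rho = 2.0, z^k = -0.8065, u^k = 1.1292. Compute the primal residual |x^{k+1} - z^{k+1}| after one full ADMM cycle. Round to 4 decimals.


ADMM iteration with rho = 2.0, z^k = -0.8065, u^k = 1.1292
Step 1: x-update.
Minimize 3*x^2 + 12*x + (2.0/2)*(x + 0.8065 + 1.1292)^2
FOC: (2*3 + 2.0)*x = -12 + 2.0*(-0.8065 - 1.1292)
x^{k+1} = -1.9839
Step 2: z-update.
Minimize 3*z^2 - 7*z + (2.0/2)*(-1.9839 - z + 1.1292)^2
FOC: (2*3 + 2.0)*z = 7 + 2.0*(-1.9839 + 1.1292)
z^{k+1} = 0.6613
Step 3: u-update.
u^{k+1} = 1.1292 - 1.9839 - 0.6613 = -1.516
Step 4: Primal residual = |-1.9839 - 0.6613| = 2.6452


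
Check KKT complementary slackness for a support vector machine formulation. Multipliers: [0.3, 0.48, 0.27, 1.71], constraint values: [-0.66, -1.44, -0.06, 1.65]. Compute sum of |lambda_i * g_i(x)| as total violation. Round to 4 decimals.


KKT complementary slackness check:
lambda_1 * g_1 = 0.3 * -0.66 = -0.198
lambda_2 * g_2 = 0.48 * -1.44 = -0.6912
lambda_3 * g_3 = 0.27 * -0.06 = -0.0162
lambda_4 * g_4 = 1.71 * 1.65 = 2.8215
Total violation = 0.198 + 0.6912 + 0.0162 + 2.8215 = 3.7269


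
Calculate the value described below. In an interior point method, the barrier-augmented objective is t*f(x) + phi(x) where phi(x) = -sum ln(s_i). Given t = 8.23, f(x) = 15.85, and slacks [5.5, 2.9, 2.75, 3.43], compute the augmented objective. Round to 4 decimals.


Step 1: Compute log-barrier.
ln values: [1.7047, 1.0647, 1.0116, 1.2326]
phi = -(1.7047 + 1.0647 + 1.0116 + 1.2326) = -5.0136
Step 2: Compute augmented objective.
t*f(x) = 8.23*15.85 = 130.4455
Total = 130.4455 - 5.0136 = 125.4319


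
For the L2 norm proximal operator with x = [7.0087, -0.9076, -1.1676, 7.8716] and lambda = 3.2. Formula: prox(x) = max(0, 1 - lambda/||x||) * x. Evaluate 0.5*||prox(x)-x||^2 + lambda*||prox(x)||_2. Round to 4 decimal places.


Step 1: Compute ||x||.
||x|| = 10.6429
Step 2: Compute scaling factor.
scale = max(0, 1 - 3.2/10.6429) = 0.6993
Step 3: prox(x) = [4.9014, -0.6347, -0.8165, 5.5048]
||prox(x)|| = 7.4429
Step 4: Proximal objective.
0.5*||prox-x||^2 = 5.12
lambda*||prox|| = 23.8173
Total = 28.9372


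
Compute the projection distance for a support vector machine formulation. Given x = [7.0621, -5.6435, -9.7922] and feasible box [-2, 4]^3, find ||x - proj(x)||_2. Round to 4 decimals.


Project each component onto [-2, 4].
clip(7.0621) = 4.0, clip(-5.6435) = -2.0, clip(-9.7922) = -2.0
Projection = [4.0, -2.0, -2.0]
Squared diffs: [9.3765, 13.2751, 60.7184]
Distance = sqrt(83.37) = 9.1307


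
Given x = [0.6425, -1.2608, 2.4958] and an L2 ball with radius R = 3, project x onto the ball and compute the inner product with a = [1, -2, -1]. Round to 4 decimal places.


Step 1: Compute ||x|| (intermediates to 6 decimals).
||x|| = sqrt(0.6425^2 + (-1.2608)^2 + 2.4958^2) = 2.869049
Step 2: Project.
Since ||x|| <= R, proj = x (no scaling needed).
proj(x) = [0.6425, -1.2608, 2.4958]
Step 3: Dot product.
a^T * proj(x) = 1*0.6425 - 2*(-1.2608) - 1*2.4958 = 0.6683


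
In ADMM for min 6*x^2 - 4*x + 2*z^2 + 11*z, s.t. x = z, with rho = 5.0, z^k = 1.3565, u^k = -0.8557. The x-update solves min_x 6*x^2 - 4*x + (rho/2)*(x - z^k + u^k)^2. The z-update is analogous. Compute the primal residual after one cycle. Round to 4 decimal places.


ADMM iteration with rho = 5.0, z^k = 1.3565, u^k = -0.8557
Step 1: x-update.
Minimize 6*x^2 - 4*x + (5.0/2)*(x - 1.3565 - 0.8557)^2
FOC: (2*6 + 5.0)*x = 4 + 5.0*(1.3565 + 0.8557)
x^{k+1} = 0.8859
Step 2: z-update.
Minimize 2*z^2 + 11*z + (5.0/2)*(0.8859 - z - 0.8557)^2
FOC: (2*2 + 5.0)*z = -11 + 5.0*(0.8859 - 0.8557)
z^{k+1} = -1.2054
Step 3: u-update.
u^{k+1} = -0.8557 + 0.8859 + 1.2054 = 1.2357
Step 4: Primal residual = |0.8859 + 1.2054| = 2.0914


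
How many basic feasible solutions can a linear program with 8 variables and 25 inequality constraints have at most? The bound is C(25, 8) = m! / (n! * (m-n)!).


Each vertex corresponds to some choice of n active constraints out of m, so the number of vertices is at most C(m, n) = m! / (n!(m-n)!).
m = 25, n = 8
Numerator: 25 * 24 * 23 * 22 * 21 * 20 * 19 * 18
Denominator: 8! = 40320
C(25, 8) = 1081575


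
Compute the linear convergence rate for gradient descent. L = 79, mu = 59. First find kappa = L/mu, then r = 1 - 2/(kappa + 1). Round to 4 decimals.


Step 1: Compute the condition number.
kappa = L/mu = 79/59 = 1.339
Step 2: Compute the convergence rate.
r = 1 - 2/(kappa + 1) = 1 - 2*mu/(L + mu) = (L - mu)/(L + mu) = 20/138 = 0.1449


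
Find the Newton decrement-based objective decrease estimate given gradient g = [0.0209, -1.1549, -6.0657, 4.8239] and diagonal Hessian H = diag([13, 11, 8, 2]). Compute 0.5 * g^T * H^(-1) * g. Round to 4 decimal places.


Step 1: H is diagonal, so H^(-1) * g = [0.0016, -0.105, -0.7582, 2.412].
Step 2: g^T H^(-1) g = sum_i g_i^2 / H_ii
  = (0.0209)^2/13 + (-1.1549)^2/11 + (-6.0657)^2/8 + (4.8239)^2/2
  = 0.0 + 0.1213 + 4.5991 + 11.635 = 16.3554
Step 3: Objective decrease = 0.5 * g^T H^(-1) g = 8.1777


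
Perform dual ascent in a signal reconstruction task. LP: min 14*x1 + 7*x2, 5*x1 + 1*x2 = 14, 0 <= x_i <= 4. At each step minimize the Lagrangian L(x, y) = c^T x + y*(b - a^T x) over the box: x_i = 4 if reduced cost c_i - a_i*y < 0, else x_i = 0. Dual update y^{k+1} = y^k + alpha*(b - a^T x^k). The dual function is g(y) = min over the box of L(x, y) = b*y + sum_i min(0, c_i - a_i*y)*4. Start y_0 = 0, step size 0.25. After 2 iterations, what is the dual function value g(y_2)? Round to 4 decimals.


Dual ascent for LP: min 14*x1 + 7*x2, 5*x1 + 1*x2 = 14, 0 <= x_i <= 4
Step 1: y^k = 0.0, reduced costs: (14.0, 7.0)
  x^k = (0.0, 0.0), subgradient = b - a^T x = 14.0
  y^{k+1} = 0.0 + 0.25*14.0 = 3.5
Step 2: y^k = 3.5, reduced costs: (-3.5, 3.5)
  x^k = (4.0, 0.0), subgradient = b - a^T x = -6.0
  y^{k+1} = 3.5 + 0.25*-6.0 = 2.0
Dual objective at y_2 = 2.0: reduced costs (4.0, 5.0), box minimizer x = (0.0, 0.0)
g(y_2) = b*y + (c1 - a1*y)*x1 + (c2 - a2*y)*x2 = 14*2.0 + 4.0*0.0 + 5.0*0.0 = 28.0 + 0.0 + 0.0 = 28.0


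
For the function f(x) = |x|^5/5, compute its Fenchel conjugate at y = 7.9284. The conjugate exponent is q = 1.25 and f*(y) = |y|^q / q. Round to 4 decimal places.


The conjugate exponent q satisfies 1/p + 1/q = 1.
p = 5, so q = 5/(5 - 1) = 1.25
|y|^q = 7.9284^1.25 = 13.304
f*(7.9284) = 13.304 / 1.25 = 10.6432


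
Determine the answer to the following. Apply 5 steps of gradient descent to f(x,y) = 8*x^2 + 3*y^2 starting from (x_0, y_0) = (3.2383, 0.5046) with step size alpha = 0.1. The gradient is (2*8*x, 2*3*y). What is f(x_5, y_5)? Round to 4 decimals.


Gradient descent on f(x,y) = 8*x^2 + 3*y^2.
Starting point: (3.2383, 0.5046), alpha = 0.1
Step 1: grad_x = 2*8*3.2383 = 51.8128, grad_y = 2*3*0.5046 = 3.0276
  x_1 = 3.2383 - 0.1*51.8128 = -1.943
  y_1 = 0.5046 - 0.1*3.0276 = 0.2018
Step 2: grad_x = 2*8*-1.943 = -31.0877, grad_y = 2*3*0.2018 = 1.211
  x_2 = -1.943 - 0.1*-31.0877 = 1.1658
  y_2 = 0.2018 - 0.1*1.211 = 0.0807
Step 3: grad_x = 2*8*1.1658 = 18.6526, grad_y = 2*3*0.0807 = 0.4844
  x_3 = 1.1658 - 0.1*18.6526 = -0.6995
  y_3 = 0.0807 - 0.1*0.4844 = 0.0323
Step 4: grad_x = 2*8*-0.6995 = -11.1916, grad_y = 2*3*0.0323 = 0.1938
  x_4 = -0.6995 - 0.1*-11.1916 = 0.4197
  y_4 = 0.0323 - 0.1*0.1938 = 0.0129
Step 5: grad_x = 2*8*0.4197 = 6.7149, grad_y = 2*3*0.0129 = 0.0775
  x_5 = 0.4197 - 0.1*6.7149 = -0.2518
  y_5 = 0.0129 - 0.1*0.0775 = 0.0052
f(-0.2518, 0.0052) = 8*(-0.2518)^2 + 3*0.0052^2 = 0.5073


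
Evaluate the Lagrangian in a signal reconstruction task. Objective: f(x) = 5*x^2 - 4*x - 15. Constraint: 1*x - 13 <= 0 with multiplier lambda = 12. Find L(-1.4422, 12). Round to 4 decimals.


Step 1: Evaluate f(x).
f(-1.4422) = 5*(-1.4422)^2 - 4*(-1.4422) - 15 = 1.1685
Step 2: Evaluate g(x).
g(-1.4422) = 1*-1.4422 - 13 = -14.4422
Step 3: Compute Lagrangian.
L = 1.1685 + 12*-14.4422 = -172.1379


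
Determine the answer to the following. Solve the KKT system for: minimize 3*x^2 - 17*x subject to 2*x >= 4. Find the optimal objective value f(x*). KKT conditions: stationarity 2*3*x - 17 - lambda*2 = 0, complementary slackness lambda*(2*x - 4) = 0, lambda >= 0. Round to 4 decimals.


Step 1: Try lambda = 0 (constraint inactive).
Stationarity: 2*3*x - 17 = 0
x* = 17/(2*3) = 17/6 = 2.8333 (rounded; the exact value 17/6 is used below)
Check constraint: 2*2.8333 = 5.6666 >= 4 -- satisfied.
Step 2: Compute optimal value.
f(x*) = 3*(17/6)^2 - 17*(17/6) = -24.0833


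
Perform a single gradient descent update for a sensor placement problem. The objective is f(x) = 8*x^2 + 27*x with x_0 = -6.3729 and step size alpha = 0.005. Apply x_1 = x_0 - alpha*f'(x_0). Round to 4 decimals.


We compute the gradient at x_0 and apply the update.
f'(x) = 16*x + 27
f'(-6.3729) = 16*-6.3729 + 27 = -74.9664
x_1 = -6.3729 - 0.005*-74.9664 = -5.9981


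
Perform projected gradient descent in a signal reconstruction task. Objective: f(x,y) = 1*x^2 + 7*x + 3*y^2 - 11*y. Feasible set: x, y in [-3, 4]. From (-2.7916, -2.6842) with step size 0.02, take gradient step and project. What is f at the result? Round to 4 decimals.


Step 1: Compute gradient at (-2.7916, -2.6842).
grad_x = 2*1*-2.7916 + 7 = 1.4168
grad_y = 2*3*-2.6842 - 11 = -27.1052
Step 2: Gradient step.
x_raw = -2.7916 - 0.02*1.4168 = -2.8199
y_raw = -2.6842 - 0.02*-27.1052 = -2.1421
Step 3: Project onto [-3, 4].
x_proj = clip(-2.8199) = -2.8199
y_proj = clip(-2.1421) = -2.1421
Step 4: Evaluate f.
f(-2.8199, -2.1421) = 25.5413


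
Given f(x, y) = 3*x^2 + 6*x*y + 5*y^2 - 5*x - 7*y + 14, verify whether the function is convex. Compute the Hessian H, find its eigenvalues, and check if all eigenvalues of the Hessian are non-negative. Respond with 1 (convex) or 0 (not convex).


The Hessian of f(x,y) = 3*x^2 + 6*x*y + 5*y^2 - 5*x - 7*y + 14 is:
H = [[6, 6], [6, 10]]
Trace = 6 + 10 = 16
Determinant = 6*10 - (6)^2 = 24
Discriminant = (16)^2 - 4*24 = 160.0
Eigenvalues: lambda_1 = 1.6754, lambda_2 = 14.3246
The function is convex.

1


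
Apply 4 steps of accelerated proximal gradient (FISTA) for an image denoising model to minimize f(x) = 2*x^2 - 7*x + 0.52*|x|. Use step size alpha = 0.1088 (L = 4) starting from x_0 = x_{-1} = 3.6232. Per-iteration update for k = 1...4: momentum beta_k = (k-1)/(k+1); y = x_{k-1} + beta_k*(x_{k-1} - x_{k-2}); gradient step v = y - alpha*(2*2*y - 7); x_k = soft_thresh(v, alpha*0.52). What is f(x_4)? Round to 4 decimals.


FISTA on f(x) = 2*x^2 - 7*x + 0.52*|x|
L = 4, alpha = 0.1088
Iteration 1: beta = 0.0, y = 3.6232 + 0.0*(3.6232 - 3.6232) = 3.6232
  grad(y) = 7.4928, v = y - alpha*grad = 2.808
  prox(v) = soft_thresh(2.808, 0.0566) = 2.7514
Iteration 2: beta = 0.3333, y = 2.7514 + 0.3333*(2.7514 - 3.6232) = 2.4608
  grad(y) = 2.8432, v = y - alpha*grad = 2.1515
  prox(v) = soft_thresh(2.1515, 0.0566) = 2.0949
Iteration 3: beta = 0.5, y = 2.0949 + 0.5*(2.0949 - 2.7514) = 1.7666
  grad(y) = 0.0665, v = y - alpha*grad = 1.7594
  prox(v) = soft_thresh(1.7594, 0.0566) = 1.7028
Iteration 4: beta = 0.6, y = 1.7028 + 0.6*(1.7028 - 2.0949) = 1.4676
  grad(y) = -1.1297, v = y - alpha*grad = 1.5905
  prox(v) = soft_thresh(1.5905, 0.0566) = 1.5339
f(x_4) = 2*1.5339^2 - 7*1.5339 + 0.52*|1.5339| = -5.234


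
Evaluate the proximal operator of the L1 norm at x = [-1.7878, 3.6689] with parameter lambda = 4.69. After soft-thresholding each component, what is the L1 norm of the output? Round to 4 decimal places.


Soft-thresholding with lambda = 4.69:
prox(-1.7878) = sign(-1.7878)*max(|-1.7878| - 4.69, 0) = 0.0
prox(3.6689) = sign(3.6689)*max(|3.6689| - 4.69, 0) = 0.0
prox(x) = [0.0, 0.0]
||prox(x)||_1 = 0.0 + 0.0 = 0.0


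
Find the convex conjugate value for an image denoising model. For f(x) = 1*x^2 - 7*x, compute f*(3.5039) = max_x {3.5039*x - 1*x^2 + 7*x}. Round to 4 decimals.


f*(y) = sup_x {y*x - a*x^2 - b*x} = sup_x {(y-b)*x - a*x^2}
FOC: (y - b) - 2a*x = 0 => x* = (y - b)/(2a)
x* = (3.5039 + 7)/(2*1) = 5.252
f*(3.5039) = (y-b)^2/(4a) = (3.5039 + 7)^2/(4*1)
= 110.3319/4 = 27.583


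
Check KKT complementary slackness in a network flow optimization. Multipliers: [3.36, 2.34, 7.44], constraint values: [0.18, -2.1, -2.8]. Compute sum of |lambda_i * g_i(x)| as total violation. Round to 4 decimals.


KKT complementary slackness check:
lambda_1 * g_1 = 3.36 * 0.18 = 0.6048
lambda_2 * g_2 = 2.34 * -2.1 = -4.914
lambda_3 * g_3 = 7.44 * -2.8 = -20.832
Total violation = 0.6048 + 4.914 + 20.832 = 26.3508


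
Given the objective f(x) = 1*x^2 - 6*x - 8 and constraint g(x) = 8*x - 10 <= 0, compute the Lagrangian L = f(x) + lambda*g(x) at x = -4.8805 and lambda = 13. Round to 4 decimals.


Step 1: Evaluate f(x).
f(-4.8805) = 1*(-4.8805)^2 - 6*(-4.8805) - 8 = 45.1023
Step 2: Evaluate g(x).
g(-4.8805) = 8*-4.8805 - 10 = -49.044
Step 3: Compute Lagrangian.
L = 45.1023 + 13*-49.044 = -592.4697


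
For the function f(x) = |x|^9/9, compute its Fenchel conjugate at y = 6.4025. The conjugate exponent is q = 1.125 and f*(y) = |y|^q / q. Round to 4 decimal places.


The conjugate exponent q satisfies 1/p + 1/q = 1.
p = 9, so q = 9/(9 - 1) = 1.125
|y|^q = 6.4025^1.125 = 8.075
f*(6.4025) = 8.075 / 1.125 = 7.1778


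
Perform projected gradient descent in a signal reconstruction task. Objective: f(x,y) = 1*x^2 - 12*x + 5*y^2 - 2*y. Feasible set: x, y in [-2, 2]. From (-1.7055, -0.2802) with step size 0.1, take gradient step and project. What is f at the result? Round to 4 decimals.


Step 1: Compute gradient at (-1.7055, -0.2802).
grad_x = 2*1*-1.7055 - 12 = -15.411
grad_y = 2*5*-0.2802 - 2 = -4.802
Step 2: Gradient step.
x_raw = -1.7055 - 0.1*-15.411 = -0.1644
y_raw = -0.2802 - 0.1*-4.802 = 0.2
Step 3: Project onto [-2, 2].
x_proj = clip(-0.1644) = -0.1644
y_proj = clip(0.2) = 0.2
Step 4: Evaluate f.
f(-0.1644, 0.2) = 1.7998


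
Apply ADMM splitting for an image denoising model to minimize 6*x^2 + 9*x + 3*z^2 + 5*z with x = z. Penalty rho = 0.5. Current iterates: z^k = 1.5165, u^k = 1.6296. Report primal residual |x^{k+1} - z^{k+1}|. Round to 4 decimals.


ADMM iteration with rho = 0.5, z^k = 1.5165, u^k = 1.6296
Step 1: x-update.
Minimize 6*x^2 + 9*x + (0.5/2)*(x - 1.5165 + 1.6296)^2
FOC: (2*6 + 0.5)*x = -9 + 0.5*(1.5165 - 1.6296)
x^{k+1} = -0.7245
Step 2: z-update.
Minimize 3*z^2 + 5*z + (0.5/2)*(-0.7245 - z + 1.6296)^2
FOC: (2*3 + 0.5)*z = -5 + 0.5*(-0.7245 + 1.6296)
z^{k+1} = -0.6996
Step 3: u-update.
u^{k+1} = 1.6296 - 0.7245 + 0.6996 = 1.6047
Step 4: Primal residual = |-0.7245 + 0.6996| = 0.0249


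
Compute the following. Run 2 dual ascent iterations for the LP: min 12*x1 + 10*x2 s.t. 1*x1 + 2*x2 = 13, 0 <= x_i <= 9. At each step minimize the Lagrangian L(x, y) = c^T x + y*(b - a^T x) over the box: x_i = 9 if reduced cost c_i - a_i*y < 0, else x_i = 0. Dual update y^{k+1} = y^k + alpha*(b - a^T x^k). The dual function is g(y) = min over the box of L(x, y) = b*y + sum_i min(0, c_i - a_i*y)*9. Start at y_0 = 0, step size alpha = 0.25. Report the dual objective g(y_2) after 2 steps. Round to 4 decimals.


Dual ascent for LP: min 12*x1 + 10*x2, 1*x1 + 2*x2 = 13, 0 <= x_i <= 9
Step 1: y^k = 0.0, reduced costs: (12.0, 10.0)
  x^k = (0.0, 0.0), subgradient = b - a^T x = 13.0
  y^{k+1} = 0.0 + 0.25*13.0 = 3.25
Step 2: y^k = 3.25, reduced costs: (8.75, 3.5)
  x^k = (0.0, 0.0), subgradient = b - a^T x = 13.0
  y^{k+1} = 3.25 + 0.25*13.0 = 6.5
Dual objective at y_2 = 6.5: reduced costs (5.5, -3.0), box minimizer x = (0.0, 9.0)
g(y_2) = b*y + (c1 - a1*y)*x1 + (c2 - a2*y)*x2 = 13*6.5 + 5.5*0.0 + (-3.0)*9.0 = 84.5 + 0.0 - 27.0 = 57.5


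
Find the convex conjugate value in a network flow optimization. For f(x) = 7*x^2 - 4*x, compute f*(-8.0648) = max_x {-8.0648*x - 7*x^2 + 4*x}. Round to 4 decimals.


f*(y) = sup_x {y*x - a*x^2 - b*x} = sup_x {(y-b)*x - a*x^2}
FOC: (y - b) - 2a*x = 0 => x* = (y - b)/(2a)
x* = (-8.0648 + 4)/(2*7) = -0.2903
f*(-8.0648) = (y-b)^2/(4a) = (-8.0648 + 4)^2/(4*7)
= 16.5226/28 = 0.5901


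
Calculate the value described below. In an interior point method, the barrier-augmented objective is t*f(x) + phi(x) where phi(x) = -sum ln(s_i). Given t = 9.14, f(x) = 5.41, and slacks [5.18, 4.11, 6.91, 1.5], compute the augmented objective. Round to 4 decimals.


Step 1: Compute log-barrier.
ln values: [1.6448, 1.4134, 1.933, 0.4055]
phi = -(1.6448 + 1.4134 + 1.933 + 0.4055) = -5.3967
Step 2: Compute augmented objective.
t*f(x) = 9.14*5.41 = 49.4474
Total = 49.4474 - 5.3967 = 44.0507


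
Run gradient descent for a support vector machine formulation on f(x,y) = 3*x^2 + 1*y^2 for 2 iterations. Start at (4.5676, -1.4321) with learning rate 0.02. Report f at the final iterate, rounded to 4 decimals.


Gradient descent on f(x,y) = 3*x^2 + 1*y^2.
Starting point: (4.5676, -1.4321), alpha = 0.02
Step 1: grad_x = 2*3*4.5676 = 27.4056, grad_y = 2*1*-1.4321 = -2.8642
  x_1 = 4.5676 - 0.02*27.4056 = 4.0195
  y_1 = -1.4321 - 0.02*-2.8642 = -1.3748
Step 2: grad_x = 2*3*4.0195 = 24.1169, grad_y = 2*1*-1.3748 = -2.7496
  x_2 = 4.0195 - 0.02*24.1169 = 3.5371
  y_2 = -1.3748 - 0.02*-2.7496 = -1.3198
f(3.5371, -1.3198) = 3*3.5371^2 + 1*(-1.3198)^2 = 39.2762


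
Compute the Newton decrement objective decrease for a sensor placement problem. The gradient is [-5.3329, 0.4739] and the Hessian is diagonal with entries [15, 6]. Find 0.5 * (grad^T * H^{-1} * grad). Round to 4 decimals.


Step 1: H is diagonal, so H^(-1) * g = [-0.3555, 0.079].
Step 2: g^T H^(-1) g = sum_i g_i^2 / H_ii
  = (-5.3329)^2/15 + (0.4739)^2/6
  = 1.896 + 0.0374 = 1.9334
Step 3: Objective decrease = 0.5 * g^T H^(-1) g = 0.9667


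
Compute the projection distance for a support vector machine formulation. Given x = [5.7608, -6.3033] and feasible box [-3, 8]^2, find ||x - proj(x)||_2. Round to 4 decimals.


Project each component onto [-3, 8].
clip(5.7608) = 5.7608, clip(-6.3033) = -3.0
Projection = [5.7608, -3.0]
Squared diffs: [0.0, 10.9118]
Distance = sqrt(10.9118) = 3.3033
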